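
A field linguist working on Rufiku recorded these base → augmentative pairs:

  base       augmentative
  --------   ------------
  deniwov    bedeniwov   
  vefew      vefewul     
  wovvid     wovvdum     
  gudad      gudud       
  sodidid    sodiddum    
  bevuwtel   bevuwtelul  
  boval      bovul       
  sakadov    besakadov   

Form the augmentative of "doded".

wovvid and gudad both end in -d yet inflect differently (wovvdum, gudud), so the final letter is not what conditions the rule; the last vowel is.
"doded" has last vowel 'e'. The stems whose last vowel is 'e' (vefew → vefewul, bevuwtel → bevuwtelul) add -ul.
The other patterns: stems whose last vowel is 'o' add the prefix be-; stems whose last vowel is 'i' delete the last vowel and add -um; stems whose last vowel is 'a' change the last vowel to 'u'.
So doded → dodedul.

dodedul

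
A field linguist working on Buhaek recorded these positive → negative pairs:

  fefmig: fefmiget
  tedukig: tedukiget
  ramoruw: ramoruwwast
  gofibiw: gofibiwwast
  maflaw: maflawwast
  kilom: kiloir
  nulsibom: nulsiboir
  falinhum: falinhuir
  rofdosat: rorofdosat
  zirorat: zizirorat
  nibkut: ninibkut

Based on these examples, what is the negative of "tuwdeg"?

tuwdeget

fefmig and gofibiw both have last vowel 'i' yet inflect differently (fefmiget, gofibiwwast), so the last vowel is not what conditions the rule; the final letter is.
"tuwdeg" ends in -g. The stems ending in -g (fefmig → fefmiget, tedukig → tedukiget) add -et.
The other patterns: stems ending in -w double the final consonant and add -ast; stems ending in -m drop the final letter and add -ir; stems ending in -t repeat the first consonant+vowel as a prefix.
So tuwdeg → tuwdeget.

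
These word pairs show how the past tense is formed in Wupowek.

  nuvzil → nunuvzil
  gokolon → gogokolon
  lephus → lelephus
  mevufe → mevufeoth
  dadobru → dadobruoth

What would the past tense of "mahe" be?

lephus and dadobru both have last vowel 'u' yet inflect differently (lelephus, dadobruoth), so the last vowel is not what conditions the rule; whether the stem ends in a vowel or a consonant is.
"mahe" ends in a vowel. The stems ending in a vowel (mevufe → mevufeoth, dadobru → dadobruoth) add -oth.
So mahe → maheoth.

maheoth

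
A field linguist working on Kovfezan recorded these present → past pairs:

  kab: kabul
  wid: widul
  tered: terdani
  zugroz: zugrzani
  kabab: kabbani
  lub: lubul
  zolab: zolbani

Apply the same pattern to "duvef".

wid and tered both end in -d yet inflect differently (widul, terdani), so the final letter is not what conditions the rule; the number of vowels is.
"duvef" has 2 vowels. The stems with 2 vowels (tered → terdani, zugroz → zugrzani, zolab → zolbani) delete the last vowel and add -ani.
The other pattern: stems with 1 vowel add -ul.
So duvef → duvfani.

duvfani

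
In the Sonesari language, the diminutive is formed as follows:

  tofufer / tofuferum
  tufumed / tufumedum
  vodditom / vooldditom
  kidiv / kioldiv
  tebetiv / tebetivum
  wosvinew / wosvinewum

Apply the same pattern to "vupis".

vuolpis

"vupis" begins with v-. The one such stem in the data (vodditom → vooldditom) inserts -ol- after the first vowel (as does kidiv), so the same rule applies.
The other pattern: stems beginning with t- or w- add -um.
So vupis → vuolpis.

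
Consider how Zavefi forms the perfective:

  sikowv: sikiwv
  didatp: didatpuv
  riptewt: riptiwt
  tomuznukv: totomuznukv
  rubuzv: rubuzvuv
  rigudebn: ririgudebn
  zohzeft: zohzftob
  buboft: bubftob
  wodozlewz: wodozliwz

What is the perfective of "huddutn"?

rubuzv and sikowv both end in -v yet inflect differently (rubuzvuv, sikiwv), so the final letter is not what conditions the rule; the second-to-last letter is.
"huddutn" has second-to-last letter 't'. The one such stem in the data (didatp → didatpuv) adds -uv, so the same rule applies.
So huddutn → huddutnuv.

huddutnuv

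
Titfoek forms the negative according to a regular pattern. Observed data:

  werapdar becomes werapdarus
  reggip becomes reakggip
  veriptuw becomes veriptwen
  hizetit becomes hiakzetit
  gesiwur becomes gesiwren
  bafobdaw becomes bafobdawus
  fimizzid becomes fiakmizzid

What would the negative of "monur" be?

monren

werapdar and gesiwur both end in -r yet inflect differently (werapdarus, gesiwren), so the final letter is not what conditions the rule; the last vowel is.
"monur" has last vowel 'u'. The stems whose last vowel is 'u' (gesiwur → gesiwren, veriptuw → veriptwen) delete the last vowel and add -en.
So monur → monren.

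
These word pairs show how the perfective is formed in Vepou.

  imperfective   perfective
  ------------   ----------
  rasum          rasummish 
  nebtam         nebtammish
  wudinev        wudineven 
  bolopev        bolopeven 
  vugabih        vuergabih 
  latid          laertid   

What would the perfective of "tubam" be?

tubammish

wudinev and vugabih both have 3 vowels yet inflect differently (wudineven, vuergabih), so the number of vowels is not what conditions the rule; the final letter is.
"tubam" ends in -m. The stems ending in -m (rasum → rasummish, nebtam → nebtammish) double the final consonant and add -ish.
The other patterns: stems ending in -v add -en; stems ending in -d or -h insert -er- after the first vowel.
So tubam → tubammish.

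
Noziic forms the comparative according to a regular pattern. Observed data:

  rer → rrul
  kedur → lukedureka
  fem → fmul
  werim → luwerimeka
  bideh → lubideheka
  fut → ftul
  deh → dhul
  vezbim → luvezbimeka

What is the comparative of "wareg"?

kedur and rer both end in -r yet inflect differently (lukedureka, rrul), so the final letter is not what conditions the rule; the number of vowels is.
"wareg" has 2 vowels. The stems with 2 vowels (vezbim → luvezbimeka, kedur → lukedureka, werim → luwerimeka) add lu- … -eka around the stem.
The other pattern: stems with 1 vowel delete the last vowel and add -ul.
So wareg → luwaregeka.

luwaregeka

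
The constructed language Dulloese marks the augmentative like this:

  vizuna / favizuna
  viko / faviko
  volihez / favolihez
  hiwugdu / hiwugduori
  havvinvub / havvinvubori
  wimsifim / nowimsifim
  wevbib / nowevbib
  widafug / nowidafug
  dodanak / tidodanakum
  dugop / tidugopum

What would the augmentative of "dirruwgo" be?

"dirruwgo" begins with d-. The stems beginning with d- (dodanak → tidodanakum, dugop → tidugopum) add ti- … -um around the stem.
The other patterns: stems beginning with v- add the prefix fa-; stems beginning with h- add -ori; stems beginning with w- add the prefix no-.
So dirruwgo → tidirruwgoum.

tidirruwgoum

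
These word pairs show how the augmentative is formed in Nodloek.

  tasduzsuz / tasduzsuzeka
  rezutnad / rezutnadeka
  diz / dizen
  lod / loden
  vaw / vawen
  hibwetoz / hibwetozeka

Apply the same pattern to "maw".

lod and rezutnad both end in -d yet inflect differently (loden, rezutnadeka), so the final letter is not what conditions the rule; the number of vowels is.
"maw" has 1 vowel. The stems with 1 vowel (diz → dizen, vaw → vawen, lod → loden) add -en.
So maw → mawen.

mawen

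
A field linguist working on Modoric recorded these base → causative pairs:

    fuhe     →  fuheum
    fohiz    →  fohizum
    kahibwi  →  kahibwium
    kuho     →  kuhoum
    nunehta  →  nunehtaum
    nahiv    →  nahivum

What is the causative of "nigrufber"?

nigrufberum

Every pair shown (fuhe → fuheum, fohiz → fohizum, kahibwi → kahibwium, …) follows the same rule: add -um.
So nigrufber → nigrufberum.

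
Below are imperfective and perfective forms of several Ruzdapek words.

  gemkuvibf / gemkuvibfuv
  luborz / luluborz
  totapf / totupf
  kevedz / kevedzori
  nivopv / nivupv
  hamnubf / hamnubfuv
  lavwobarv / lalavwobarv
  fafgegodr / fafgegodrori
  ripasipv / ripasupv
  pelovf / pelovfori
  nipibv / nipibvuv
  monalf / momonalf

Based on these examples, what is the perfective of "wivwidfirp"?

wiwivwidfirp

"wivwidfirp" has second-to-last letter 'r'. The stems whose second-to-last letter is 'r' (luborz → luluborz, lavwobarv → lalavwobarv) repeat the first consonant+vowel as a prefix.
So wivwidfirp → wiwivwidfirp.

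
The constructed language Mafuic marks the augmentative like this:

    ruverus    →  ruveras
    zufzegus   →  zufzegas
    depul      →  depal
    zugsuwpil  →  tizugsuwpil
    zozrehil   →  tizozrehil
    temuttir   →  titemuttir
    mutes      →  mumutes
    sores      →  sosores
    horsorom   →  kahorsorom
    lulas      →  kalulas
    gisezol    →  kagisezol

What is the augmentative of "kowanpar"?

kakowanpar

depul and zugsuwpil both end in -l yet inflect differently (depal, tizugsuwpil), so the final letter is not what conditions the rule; the last vowel is.
"kowanpar" has last vowel 'a'. The one such stem in the data (lulas → kalulas) adds the prefix ka-, so the same rule applies.
So kowanpar → kakowanpar.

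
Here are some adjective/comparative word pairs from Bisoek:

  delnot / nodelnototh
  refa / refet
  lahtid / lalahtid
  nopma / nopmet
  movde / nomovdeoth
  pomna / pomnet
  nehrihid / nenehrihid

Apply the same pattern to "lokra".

nopma and nehrihid both begin with n- yet inflect differently (nopmet, nenehrihid), so the first letter is not what conditions the rule; the final letter is.
"lokra" ends in -a. The stems ending in -a (pomna → pomnet, nopma → nopmet, refa → refet) drop the final letter and add -et.
So lokra → lokret.

lokret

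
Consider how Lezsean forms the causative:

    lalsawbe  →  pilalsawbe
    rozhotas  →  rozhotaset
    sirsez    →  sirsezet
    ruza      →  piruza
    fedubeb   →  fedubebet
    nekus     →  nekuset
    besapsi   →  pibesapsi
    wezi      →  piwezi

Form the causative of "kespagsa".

pikespagsa

ruza and rozhotas both have last vowel 'a' yet inflect differently (piruza, rozhotaset), so the last vowel is not what conditions the rule; whether the stem ends in a vowel or a consonant is.
"kespagsa" ends in a vowel. The stems ending in a vowel (besapsi → pibesapsi, wezi → piwezi, lalsawbe → pilalsawbe) add the prefix pi-.
So kespagsa → pikespagsa.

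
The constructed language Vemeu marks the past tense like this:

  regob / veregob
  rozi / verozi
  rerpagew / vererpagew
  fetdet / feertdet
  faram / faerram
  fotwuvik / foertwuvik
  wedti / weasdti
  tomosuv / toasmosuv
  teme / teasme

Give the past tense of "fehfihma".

rozi and wedti both end in -i yet inflect differently (verozi, weasdti), so the final letter is not what conditions the rule; the first letter is.
"fehfihma" begins with f-. The stems beginning with f- (fetdet → feertdet, faram → faerram, fotwuvik → foertwuvik) insert -er- after the first vowel.
The other patterns: stems beginning with r- add the prefix ve-; stems beginning with t- or w- insert -as- after the first vowel.
So fehfihma → feerhfihma.

feerhfihma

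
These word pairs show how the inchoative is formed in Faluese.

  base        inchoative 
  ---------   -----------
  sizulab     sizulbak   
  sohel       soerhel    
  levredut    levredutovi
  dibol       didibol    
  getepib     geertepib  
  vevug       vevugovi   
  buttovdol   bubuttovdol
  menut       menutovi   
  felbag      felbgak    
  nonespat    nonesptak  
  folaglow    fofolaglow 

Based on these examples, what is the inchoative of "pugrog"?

pupugrog

"pugrog" has last vowel 'o'. The stems whose last vowel is 'o' (dibol → didibol, folaglow → fofolaglow, buttovdol → bubuttovdol) repeat the first consonant+vowel as a prefix.
So pugrog → pupugrog.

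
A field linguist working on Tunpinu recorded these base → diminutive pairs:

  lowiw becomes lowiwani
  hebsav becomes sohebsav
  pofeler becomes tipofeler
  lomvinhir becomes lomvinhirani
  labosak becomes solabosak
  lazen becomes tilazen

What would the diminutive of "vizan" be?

pofeler and lomvinhir both end in -r yet inflect differently (tipofeler, lomvinhirani), so the final letter is not what conditions the rule; the last vowel is.
"vizan" has last vowel 'a'. The stems whose last vowel is 'a' (labosak → solabosak, hebsav → sohebsav) add the prefix so-.
So vizan → sovizan.

sovizan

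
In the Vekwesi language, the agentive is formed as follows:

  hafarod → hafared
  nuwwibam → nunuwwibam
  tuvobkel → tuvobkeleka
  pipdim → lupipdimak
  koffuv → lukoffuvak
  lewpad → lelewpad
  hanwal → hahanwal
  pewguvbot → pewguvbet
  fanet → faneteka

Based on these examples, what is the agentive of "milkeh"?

"milkeh" has last vowel 'e'. The stems whose last vowel is 'e' (tuvobkel → tuvobkeleka, fanet → faneteka) add -eka.
The other patterns: stems whose last vowel is 'a' repeat the first consonant+vowel as a prefix; stems whose last vowel is 'o' change the last vowel to 'e'; stems whose last vowel is 'i' or 'u' add lu- … -ak around the stem.
So milkeh → milkeheka.

milkeheka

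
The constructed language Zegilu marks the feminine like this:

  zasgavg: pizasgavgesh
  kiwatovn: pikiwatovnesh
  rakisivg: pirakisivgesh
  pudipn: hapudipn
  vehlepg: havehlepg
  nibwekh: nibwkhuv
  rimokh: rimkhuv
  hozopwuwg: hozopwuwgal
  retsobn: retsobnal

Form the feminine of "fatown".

fatownal

kiwatovn and pudipn both end in -n yet inflect differently (pikiwatovnesh, hapudipn), so the final letter is not what conditions the rule; the second-to-last letter is.
"fatown" has second-to-last letter 'w'. The one such stem in the data (hozopwuwg → hozopwuwgal) adds -al, so the same rule applies.
The other patterns: stems whose second-to-last letter is 'v' add pi- … -esh around the stem; stems whose second-to-last letter is 'p' add the prefix ha-; stems whose second-to-last letter is 'k' delete the last vowel and add -uv.
So fatown → fatownal.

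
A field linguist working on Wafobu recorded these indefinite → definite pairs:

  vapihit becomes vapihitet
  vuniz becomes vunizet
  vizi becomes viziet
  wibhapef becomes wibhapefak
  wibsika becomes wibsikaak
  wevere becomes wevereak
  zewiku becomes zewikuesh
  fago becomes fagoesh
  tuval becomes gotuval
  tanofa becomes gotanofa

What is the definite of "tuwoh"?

wibsika and tanofa both end in -a yet inflect differently (wibsikaak, gotanofa), so the final letter is not what conditions the rule; the first letter is.
"tuwoh" begins with t-. The stems beginning with t- (tuval → gotuval, tanofa → gotanofa) add the prefix go-.
The other patterns: stems beginning with v- add -et; stems beginning with w- add -ak; stems beginning with f- or z- add -esh.
So tuwoh → gotuwoh.

gotuwoh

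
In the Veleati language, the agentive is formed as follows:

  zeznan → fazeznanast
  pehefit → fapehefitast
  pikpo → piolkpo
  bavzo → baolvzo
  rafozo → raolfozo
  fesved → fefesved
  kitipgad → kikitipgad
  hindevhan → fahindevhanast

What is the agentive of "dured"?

kitipgad and zeznan both have last vowel 'a' yet inflect differently (kikitipgad, fazeznanast), so the last vowel is not what conditions the rule; the final letter is.
"dured" ends in -d. The stems ending in -d (fesved → fefesved, kitipgad → kikitipgad) repeat the first consonant+vowel as a prefix.
So dured → dudured.

dudured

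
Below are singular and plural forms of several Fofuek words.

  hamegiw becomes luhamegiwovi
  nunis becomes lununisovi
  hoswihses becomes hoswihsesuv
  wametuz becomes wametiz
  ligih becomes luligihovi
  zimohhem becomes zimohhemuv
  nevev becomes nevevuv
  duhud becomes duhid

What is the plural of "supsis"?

hoswihses and nunis both end in -s yet inflect differently (hoswihsesuv, lununisovi), so the final letter is not what conditions the rule; the last vowel is.
"supsis" has last vowel 'i'. The stems whose last vowel is 'i' (ligih → luligihovi, hamegiw → luhamegiwovi, nunis → lununisovi) add lu- … -ovi around the stem.
So supsis → lusupsisovi.

lusupsisovi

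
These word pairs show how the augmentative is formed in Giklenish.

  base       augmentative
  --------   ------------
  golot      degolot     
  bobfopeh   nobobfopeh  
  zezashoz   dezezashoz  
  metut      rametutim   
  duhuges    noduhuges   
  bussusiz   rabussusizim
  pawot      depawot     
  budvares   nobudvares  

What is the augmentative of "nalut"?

ranalutim

"nalut" has last vowel 'u'. The one such stem in the data (metut → rametutim) adds ra- … -im around the stem, so the same rule applies.
So nalut → ranalutim.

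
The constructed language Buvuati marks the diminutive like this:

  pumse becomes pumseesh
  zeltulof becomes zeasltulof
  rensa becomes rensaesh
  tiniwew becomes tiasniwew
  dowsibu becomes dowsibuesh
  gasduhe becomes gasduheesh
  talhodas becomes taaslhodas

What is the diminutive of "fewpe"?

fewpeesh

gasduhe and tiniwew both have last vowel 'e' yet inflect differently (gasduheesh, tiasniwew), so the last vowel is not what conditions the rule; whether the stem ends in a vowel or a consonant is.
"fewpe" ends in a vowel. The stems ending in a vowel (gasduhe → gasduheesh, rensa → rensaesh, dowsibu → dowsibuesh) add -esh.
So fewpe → fewpeesh.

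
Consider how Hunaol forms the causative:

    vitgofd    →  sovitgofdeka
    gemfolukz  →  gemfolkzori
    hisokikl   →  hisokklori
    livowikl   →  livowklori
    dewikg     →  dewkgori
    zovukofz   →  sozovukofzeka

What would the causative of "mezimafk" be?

"mezimafk" has second-to-last letter 'f'. The stems whose second-to-last letter is 'f' (zovukofz → sozovukofzeka, vitgofd → sovitgofdeka) add so- … -eka around the stem.
The other pattern: stems whose second-to-last letter is 'k' delete the last vowel and add -ori.
So mezimafk → somezimafkeka.

somezimafkeka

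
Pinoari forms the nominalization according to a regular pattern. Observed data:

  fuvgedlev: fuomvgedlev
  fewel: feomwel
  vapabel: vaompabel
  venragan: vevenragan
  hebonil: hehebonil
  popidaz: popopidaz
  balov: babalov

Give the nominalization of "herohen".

fewel and hebonil both end in -l yet inflect differently (feomwel, hehebonil), so the final letter is not what conditions the rule; the last vowel is.
"herohen" has last vowel 'e'. The stems whose last vowel is 'e' (fuvgedlev → fuomvgedlev, fewel → feomwel, vapabel → vaompabel) insert -om- after the first vowel.
The other pattern: stems whose last vowel is 'a', 'i' or 'o' repeat the first consonant+vowel as a prefix.
So herohen → heomrohen.

heomrohen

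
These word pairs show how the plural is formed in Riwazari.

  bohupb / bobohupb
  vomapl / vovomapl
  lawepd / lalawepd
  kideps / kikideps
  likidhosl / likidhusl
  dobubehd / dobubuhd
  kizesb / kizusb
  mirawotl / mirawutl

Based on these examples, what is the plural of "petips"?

"petips" has second-to-last letter 'p'. The stems whose second-to-last letter is 'p' (bohupb → bobohupb, vomapl → vovomapl, lawepd → lalawepd) repeat the first consonant+vowel as a prefix.
So petips → pepetips.

pepetips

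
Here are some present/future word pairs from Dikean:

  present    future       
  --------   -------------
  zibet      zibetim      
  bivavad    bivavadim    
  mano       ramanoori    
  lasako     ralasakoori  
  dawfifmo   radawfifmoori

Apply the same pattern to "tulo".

ratuloori

zibet and mano both have 2 vowels yet inflect differently (zibetim, ramanoori), so the number of vowels is not what conditions the rule; whether the stem ends in a vowel or a consonant is.
"tulo" ends in a vowel. The stems ending in a vowel (mano → ramanoori, lasako → ralasakoori, dawfifmo → radawfifmoori) add ra- … -ori around the stem.
The other pattern: stems ending in a consonant add -im.
So tulo → ratuloori.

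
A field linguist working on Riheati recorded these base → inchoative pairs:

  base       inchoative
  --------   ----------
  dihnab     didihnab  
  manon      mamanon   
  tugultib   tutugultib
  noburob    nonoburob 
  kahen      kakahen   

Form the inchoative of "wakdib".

wawakdib

Every pair shown (dihnab → didihnab, manon → mamanon, tugultib → tutugultib, …) follows the same rule: repeat the first consonant+vowel as a prefix.
So wakdib → wawakdib.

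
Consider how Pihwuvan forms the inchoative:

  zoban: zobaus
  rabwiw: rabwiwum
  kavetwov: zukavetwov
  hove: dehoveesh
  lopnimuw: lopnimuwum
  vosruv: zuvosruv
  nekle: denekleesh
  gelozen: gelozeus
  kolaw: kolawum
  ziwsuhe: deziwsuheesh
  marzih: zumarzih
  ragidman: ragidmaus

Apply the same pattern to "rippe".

derippeesh

zoban and kolaw both have last vowel 'a' yet inflect differently (zobaus, kolawum), so the last vowel is not what conditions the rule; the final letter is.
"rippe" ends in -e. The stems ending in -e (nekle → denekleesh, hove → dehoveesh, ziwsuhe → deziwsuheesh) add de- … -esh around the stem.
The other patterns: stems ending in -n drop the final letter and add -us; stems ending in -w add -um; stems ending in -h or -v add the prefix zu-.
So rippe → derippeesh.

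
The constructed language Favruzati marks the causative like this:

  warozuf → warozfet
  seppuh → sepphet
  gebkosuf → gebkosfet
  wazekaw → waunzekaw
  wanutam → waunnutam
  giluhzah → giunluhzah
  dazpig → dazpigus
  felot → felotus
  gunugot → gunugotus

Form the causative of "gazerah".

"gazerah" has last vowel 'a'. The stems whose last vowel is 'a' (wazekaw → waunzekaw, wanutam → waunnutam, giluhzah → giunluhzah) insert -un- after the first vowel.
The other patterns: stems whose last vowel is 'u' delete the last vowel and add -et; stems whose last vowel is 'i' or 'o' add -us.
So gazerah → gaunzerah.

gaunzerah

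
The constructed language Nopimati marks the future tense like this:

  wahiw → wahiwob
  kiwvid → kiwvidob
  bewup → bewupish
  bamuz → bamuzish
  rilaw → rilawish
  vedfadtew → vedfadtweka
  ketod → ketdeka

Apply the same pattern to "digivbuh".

digivbuhish

"digivbuh" has last vowel 'u'. The stems whose last vowel is 'u' (bewup → bewupish, bamuz → bamuzish) add -ish.
So digivbuh → digivbuhish.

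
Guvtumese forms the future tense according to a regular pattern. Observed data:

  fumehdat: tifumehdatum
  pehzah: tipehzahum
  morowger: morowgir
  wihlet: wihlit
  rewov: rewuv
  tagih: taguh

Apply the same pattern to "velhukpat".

"velhukpat" has last vowel 'a'. The stems whose last vowel is 'a' (fumehdat → tifumehdatum, pehzah → tipehzahum) add ti- … -um around the stem.
So velhukpat → tivelhukpatum.

tivelhukpatum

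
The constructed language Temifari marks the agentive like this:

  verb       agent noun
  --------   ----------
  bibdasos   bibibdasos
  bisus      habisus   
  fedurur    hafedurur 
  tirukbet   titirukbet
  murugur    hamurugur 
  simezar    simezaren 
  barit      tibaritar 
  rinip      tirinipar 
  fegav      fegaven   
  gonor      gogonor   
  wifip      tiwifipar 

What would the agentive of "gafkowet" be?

simezar and murugur both end in -r yet inflect differently (simezaren, hamurugur), so the final letter is not what conditions the rule; the last vowel is.
"gafkowet" has last vowel 'e'. The one such stem in the data (tirukbet → titirukbet) repeats the first consonant+vowel as a prefix (as do gonor, bibdasos), so the same rule applies.
So gafkowet → gagafkowet.

gagafkowet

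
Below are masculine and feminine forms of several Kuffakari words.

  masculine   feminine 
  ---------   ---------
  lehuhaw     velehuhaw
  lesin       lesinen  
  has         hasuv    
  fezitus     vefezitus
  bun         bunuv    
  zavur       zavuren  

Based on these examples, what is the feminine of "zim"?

bun and lesin both end in -n yet inflect differently (bunuv, lesinen), so the final letter is not what conditions the rule; the number of vowels is.
"zim" has 1 vowel. The stems with 1 vowel (has → hasuv, bun → bunuv) add -uv.
So zim → zimuv.

zimuv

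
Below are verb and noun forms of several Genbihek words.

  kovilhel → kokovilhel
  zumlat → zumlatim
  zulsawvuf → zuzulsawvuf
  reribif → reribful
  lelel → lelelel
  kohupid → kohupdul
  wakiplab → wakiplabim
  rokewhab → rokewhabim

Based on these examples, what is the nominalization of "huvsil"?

reribif and zulsawvuf both end in -f yet inflect differently (reribful, zuzulsawvuf), so the final letter is not what conditions the rule; the last vowel is.
"huvsil" has last vowel 'i'. The stems whose last vowel is 'i' (reribif → reribful, kohupid → kohupdul) delete the last vowel and add -ul.
So huvsil → huvslul.

huvslul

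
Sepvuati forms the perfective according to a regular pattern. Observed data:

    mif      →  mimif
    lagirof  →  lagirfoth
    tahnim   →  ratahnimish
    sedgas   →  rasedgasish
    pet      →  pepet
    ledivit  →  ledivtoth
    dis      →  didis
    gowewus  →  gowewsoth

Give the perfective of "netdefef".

netdeffoth

dis and sedgas both end in -s yet inflect differently (didis, rasedgasish), so the final letter is not what conditions the rule; the number of vowels is.
"netdefef" has 3 vowels. The stems with 3 vowels (ledivit → ledivtoth, lagirof → lagirfoth, gowewus → gowewsoth) delete the last vowel and add -oth.
The other patterns: stems with 1 vowel repeat the first consonant+vowel as a prefix; stems with 2 vowels add ra- … -ish around the stem.
So netdefef → netdeffoth.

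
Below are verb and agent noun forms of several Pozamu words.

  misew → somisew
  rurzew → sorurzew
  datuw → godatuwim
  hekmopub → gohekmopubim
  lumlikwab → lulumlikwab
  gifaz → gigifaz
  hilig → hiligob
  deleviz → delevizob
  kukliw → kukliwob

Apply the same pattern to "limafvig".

limafvigob

"limafvig" has last vowel 'i'. The stems whose last vowel is 'i' (hilig → hiligob, deleviz → delevizob, kukliw → kukliwob) add -ob.
So limafvig → limafvigob.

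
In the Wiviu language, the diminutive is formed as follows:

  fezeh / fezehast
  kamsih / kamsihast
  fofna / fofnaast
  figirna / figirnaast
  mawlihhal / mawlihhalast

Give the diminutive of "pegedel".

pegedelast

Every pair shown (fezeh → fezehast, kamsih → kamsihast, fofna → fofnaast, …) follows the same rule: add -ast.
So pegedel → pegedelast.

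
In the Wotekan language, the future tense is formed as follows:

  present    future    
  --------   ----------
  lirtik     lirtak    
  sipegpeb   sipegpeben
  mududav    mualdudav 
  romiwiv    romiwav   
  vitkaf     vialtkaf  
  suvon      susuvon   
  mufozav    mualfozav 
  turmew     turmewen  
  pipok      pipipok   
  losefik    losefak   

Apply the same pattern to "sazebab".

pipok and losefik both end in -k yet inflect differently (pipipok, losefak), so the final letter is not what conditions the rule; the last vowel is.
"sazebab" has last vowel 'a'. The stems whose last vowel is 'a' (mufozav → mualfozav, mududav → mualdudav, vitkaf → vialtkaf) insert -al- after the first vowel.
So sazebab → saalzebab.

saalzebab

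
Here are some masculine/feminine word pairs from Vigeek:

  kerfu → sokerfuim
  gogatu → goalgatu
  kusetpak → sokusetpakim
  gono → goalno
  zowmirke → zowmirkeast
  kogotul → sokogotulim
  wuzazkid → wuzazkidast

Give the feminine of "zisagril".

zisagrilast

kerfu and gogatu both end in -u yet inflect differently (sokerfuim, goalgatu), so the final letter is not what conditions the rule; the first letter is.
"zisagril" begins with z-. The one such stem in the data (zowmirke → zowmirkeast) adds -ast, so the same rule applies.
The other patterns: stems beginning with k- add so- … -im around the stem; stems beginning with g- insert -al- after the first vowel.
So zisagril → zisagrilast.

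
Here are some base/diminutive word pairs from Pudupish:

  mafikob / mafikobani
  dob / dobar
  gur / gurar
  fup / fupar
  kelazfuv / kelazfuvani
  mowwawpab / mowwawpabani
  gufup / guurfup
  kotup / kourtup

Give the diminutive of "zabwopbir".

zabwopbirani

fup and gufup both end in -p yet inflect differently (fupar, guurfup), so the final letter is not what conditions the rule; the number of vowels is.
"zabwopbir" has 3 vowels. The stems with 3 vowels (mowwawpab → mowwawpabani, kelazfuv → kelazfuvani, mafikob → mafikobani) add -ani.
The other patterns: stems with 1 vowel add -ar; stems with 2 vowels insert -ur- after the first vowel.
So zabwopbir → zabwopbirani.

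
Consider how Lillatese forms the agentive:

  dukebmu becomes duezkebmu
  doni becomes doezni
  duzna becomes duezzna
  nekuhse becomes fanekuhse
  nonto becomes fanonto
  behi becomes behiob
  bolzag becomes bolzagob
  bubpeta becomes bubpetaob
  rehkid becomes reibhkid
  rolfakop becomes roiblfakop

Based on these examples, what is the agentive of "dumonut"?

duezmonut

doni and behi both end in -i yet inflect differently (doezni, behiob), so the final letter is not what conditions the rule; the first letter is.
"dumonut" begins with d-. The stems beginning with d- (dukebmu → duezkebmu, doni → doezni, duzna → duezzna) insert -ez- after the first vowel.
The other patterns: stems beginning with n- add the prefix fa-; stems beginning with b- add -ob; stems beginning with r- insert -ib- after the first vowel.
So dumonut → duezmonut.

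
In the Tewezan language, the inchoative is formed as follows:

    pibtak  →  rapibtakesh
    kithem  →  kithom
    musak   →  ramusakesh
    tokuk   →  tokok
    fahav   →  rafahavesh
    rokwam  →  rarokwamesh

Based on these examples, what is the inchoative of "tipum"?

rokwam and kithem both end in -m yet inflect differently (rarokwamesh, kithom), so the final letter is not what conditions the rule; the last vowel is.
"tipum" has last vowel 'u'. The one such stem in the data (tokuk → tokok) changes the last vowel to 'o' (as does kithem), so the same rule applies.
The other pattern: stems whose last vowel is 'a' add ra- … -esh around the stem.
So tipum → tipom.

tipom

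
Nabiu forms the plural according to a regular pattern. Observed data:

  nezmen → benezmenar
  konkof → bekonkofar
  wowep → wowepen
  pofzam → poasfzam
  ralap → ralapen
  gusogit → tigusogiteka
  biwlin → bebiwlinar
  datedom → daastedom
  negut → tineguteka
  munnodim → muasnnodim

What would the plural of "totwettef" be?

ralap and pofzam both have last vowel 'a' yet inflect differently (ralapen, poasfzam), so the last vowel is not what conditions the rule; the final letter is.
"totwettef" ends in -f. The one such stem in the data (konkof → bekonkofar) adds be- … -ar around the stem, so the same rule applies.
So totwettef → betotwettefar.

betotwettefar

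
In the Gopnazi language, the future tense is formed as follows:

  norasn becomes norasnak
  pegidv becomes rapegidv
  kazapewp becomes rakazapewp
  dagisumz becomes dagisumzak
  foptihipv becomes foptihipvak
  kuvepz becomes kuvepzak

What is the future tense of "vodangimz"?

pegidv and foptihipv both end in -v yet inflect differently (rapegidv, foptihipvak), so the final letter is not what conditions the rule; the second-to-last letter is.
"vodangimz" has second-to-last letter 'm'. The one such stem in the data (dagisumz → dagisumzak) adds -ak, so the same rule applies.
So vodangimz → vodangimzak.

vodangimzak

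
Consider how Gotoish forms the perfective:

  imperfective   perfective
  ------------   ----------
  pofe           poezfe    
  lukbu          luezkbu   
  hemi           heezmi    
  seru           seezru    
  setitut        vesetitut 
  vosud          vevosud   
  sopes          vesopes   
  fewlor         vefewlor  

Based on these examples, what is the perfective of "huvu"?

huezvu

lukbu and setitut both have last vowel 'u' yet inflect differently (luezkbu, vesetitut), so the last vowel is not what conditions the rule; whether the stem ends in a vowel or a consonant is.
"huvu" ends in a vowel. The stems ending in a vowel (pofe → poezfe, lukbu → luezkbu, hemi → heezmi) insert -ez- after the first vowel.
So huvu → huezvu.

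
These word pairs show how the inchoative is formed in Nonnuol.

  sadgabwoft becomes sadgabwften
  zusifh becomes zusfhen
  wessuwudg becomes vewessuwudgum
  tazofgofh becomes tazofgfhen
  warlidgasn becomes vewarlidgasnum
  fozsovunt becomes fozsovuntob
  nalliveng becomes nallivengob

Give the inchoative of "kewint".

kewintob

"kewint" has second-to-last letter 'n'. The stems whose second-to-last letter is 'n' (fozsovunt → fozsovuntob, nalliveng → nallivengob) add -ob.
The other patterns: stems whose second-to-last letter is 'f' delete the last vowel and add -en; stems whose second-to-last letter is 'd' or 's' add ve- … -um around the stem.
So kewint → kewintob.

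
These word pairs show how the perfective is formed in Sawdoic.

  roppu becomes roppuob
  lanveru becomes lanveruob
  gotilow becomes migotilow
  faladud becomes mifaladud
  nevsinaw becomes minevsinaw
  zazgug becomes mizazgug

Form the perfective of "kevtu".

"kevtu" ends in -u. The stems ending in -u (roppu → roppuob, lanveru → lanveruob) add -ob.
The other pattern: stems ending in -d, -g or -w add the prefix mi-.
So kevtu → kevtuob.

kevtuob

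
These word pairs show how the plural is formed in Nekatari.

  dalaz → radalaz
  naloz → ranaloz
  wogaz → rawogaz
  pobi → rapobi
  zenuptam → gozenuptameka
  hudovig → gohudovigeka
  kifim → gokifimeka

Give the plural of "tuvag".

gotuvageka

"tuvag" ends in -g. The one such stem in the data (hudovig → gohudovigeka) adds go- … -eka around the stem, so the same rule applies.
The other pattern: stems ending in -i or -z add the prefix ra-.
So tuvag → gotuvageka.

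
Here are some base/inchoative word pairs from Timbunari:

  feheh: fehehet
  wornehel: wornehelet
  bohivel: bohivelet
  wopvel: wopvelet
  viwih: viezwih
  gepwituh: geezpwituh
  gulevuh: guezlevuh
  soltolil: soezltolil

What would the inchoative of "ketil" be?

keeztil

feheh and viwih both end in -h yet inflect differently (fehehet, viezwih), so the final letter is not what conditions the rule; the last vowel is.
"ketil" has last vowel 'i'. The stems whose last vowel is 'i' (viwih → viezwih, soltolil → soezltolil) insert -ez- after the first vowel.
The other pattern: stems whose last vowel is 'e' add -et.
So ketil → keeztil.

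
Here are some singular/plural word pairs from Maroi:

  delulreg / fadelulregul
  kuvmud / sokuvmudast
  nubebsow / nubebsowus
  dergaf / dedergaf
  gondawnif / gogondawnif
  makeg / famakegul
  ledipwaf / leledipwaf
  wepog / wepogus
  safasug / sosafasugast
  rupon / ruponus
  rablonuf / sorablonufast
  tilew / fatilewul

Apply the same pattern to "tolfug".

sotolfugast

"tolfug" has last vowel 'u'. The stems whose last vowel is 'u' (rablonuf → sorablonufast, kuvmud → sokuvmudast, safasug → sosafasugast) add so- … -ast around the stem.
The other patterns: stems whose last vowel is 'o' add -us; stems whose last vowel is 'e' add fa- … -ul around the stem; stems whose last vowel is 'a' or 'i' repeat the first consonant+vowel as a prefix.
So tolfug → sotolfugast.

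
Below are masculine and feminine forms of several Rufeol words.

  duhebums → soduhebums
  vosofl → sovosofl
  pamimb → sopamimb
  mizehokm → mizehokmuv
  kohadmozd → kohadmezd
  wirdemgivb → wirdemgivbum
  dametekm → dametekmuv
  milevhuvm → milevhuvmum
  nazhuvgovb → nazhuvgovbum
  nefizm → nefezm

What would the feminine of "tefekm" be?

tefekmuv

milevhuvm and mizehokm both end in -m yet inflect differently (milevhuvmum, mizehokmuv), so the final letter is not what conditions the rule; the second-to-last letter is.
"tefekm" has second-to-last letter 'k'. The stems whose second-to-last letter is 'k' (mizehokm → mizehokmuv, dametekm → dametekmuv) add -uv.
The other patterns: stems whose second-to-last letter is 'v' add -um; stems whose second-to-last letter is 'f' or 'm' add the prefix so-; stems whose second-to-last letter is 'z' change the last vowel to 'e'.
So tefekm → tefekmuv.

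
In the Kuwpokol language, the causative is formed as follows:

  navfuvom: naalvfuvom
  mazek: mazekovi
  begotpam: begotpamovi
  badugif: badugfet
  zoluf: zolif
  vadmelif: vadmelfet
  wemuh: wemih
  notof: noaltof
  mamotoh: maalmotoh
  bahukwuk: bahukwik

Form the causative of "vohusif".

vohusfet

notof and zoluf both end in -f yet inflect differently (noaltof, zolif), so the final letter is not what conditions the rule; the last vowel is.
"vohusif" has last vowel 'i'. The stems whose last vowel is 'i' (vadmelif → vadmelfet, badugif → badugfet) delete the last vowel and add -et.
So vohusif → vohusfet.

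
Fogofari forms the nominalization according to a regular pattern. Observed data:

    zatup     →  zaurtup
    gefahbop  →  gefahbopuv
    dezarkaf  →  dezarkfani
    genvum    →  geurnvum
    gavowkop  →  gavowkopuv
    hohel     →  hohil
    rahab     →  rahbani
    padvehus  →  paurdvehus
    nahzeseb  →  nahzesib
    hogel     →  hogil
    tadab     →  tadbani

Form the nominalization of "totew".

"totew" has last vowel 'e'. The stems whose last vowel is 'e' (hogel → hogil, nahzeseb → nahzesib, hohel → hohil) change the last vowel to 'i'.
So totew → totiw.

totiw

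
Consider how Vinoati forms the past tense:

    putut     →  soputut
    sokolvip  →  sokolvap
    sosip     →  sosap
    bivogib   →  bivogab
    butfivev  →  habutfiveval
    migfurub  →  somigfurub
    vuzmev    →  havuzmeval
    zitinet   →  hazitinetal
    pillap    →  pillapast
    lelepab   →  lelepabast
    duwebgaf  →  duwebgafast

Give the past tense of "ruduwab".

ruduwabast

"ruduwab" has last vowel 'a'. The stems whose last vowel is 'a' (lelepab → lelepabast, duwebgaf → duwebgafast, pillap → pillapast) add -ast.
The other patterns: stems whose last vowel is 'e' add ha- … -al around the stem; stems whose last vowel is 'i' change the last vowel to 'a'; stems whose last vowel is 'u' add the prefix so-.
So ruduwab → ruduwabast.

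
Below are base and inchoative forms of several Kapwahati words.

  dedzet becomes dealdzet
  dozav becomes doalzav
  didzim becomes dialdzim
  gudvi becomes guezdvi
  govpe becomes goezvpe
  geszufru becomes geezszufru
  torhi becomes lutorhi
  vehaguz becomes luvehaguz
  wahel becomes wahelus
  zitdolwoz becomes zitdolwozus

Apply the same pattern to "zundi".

zundius

gudvi and torhi both end in -i yet inflect differently (guezdvi, lutorhi), so the final letter is not what conditions the rule; the first letter is.
"zundi" begins with z-. The one such stem in the data (zitdolwoz → zitdolwozus) adds -us, so the same rule applies.
So zundi → zundius.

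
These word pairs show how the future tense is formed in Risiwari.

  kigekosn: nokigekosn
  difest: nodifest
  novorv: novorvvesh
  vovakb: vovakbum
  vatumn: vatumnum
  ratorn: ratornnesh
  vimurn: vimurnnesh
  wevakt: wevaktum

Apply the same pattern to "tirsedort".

difest and wevakt both end in -t yet inflect differently (nodifest, wevaktum), so the final letter is not what conditions the rule; the second-to-last letter is.
"tirsedort" has second-to-last letter 'r'. The stems whose second-to-last letter is 'r' (vimurn → vimurnnesh, novorv → novorvvesh, ratorn → ratornnesh) double the final consonant and add -esh.
So tirsedort → tirsedorttesh.

tirsedorttesh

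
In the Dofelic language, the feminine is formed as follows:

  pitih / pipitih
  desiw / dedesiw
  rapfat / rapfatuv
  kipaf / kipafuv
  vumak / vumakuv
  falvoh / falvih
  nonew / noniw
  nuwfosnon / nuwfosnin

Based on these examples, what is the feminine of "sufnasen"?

pitih and falvoh both end in -h yet inflect differently (pipitih, falvih), so the final letter is not what conditions the rule; the last vowel is.
"sufnasen" has last vowel 'e'. The one such stem in the data (nonew → noniw) changes the last vowel to 'i' (as do falvoh, nuwfosnon), so the same rule applies.
So sufnasen → sufnasin.

sufnasin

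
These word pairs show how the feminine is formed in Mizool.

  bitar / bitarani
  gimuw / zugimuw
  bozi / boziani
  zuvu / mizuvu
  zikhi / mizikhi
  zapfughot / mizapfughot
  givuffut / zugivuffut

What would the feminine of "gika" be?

"gika" begins with g-. The stems beginning with g- (gimuw → zugimuw, givuffut → zugivuffut) add the prefix zu-.
So gika → zugika.

zugika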